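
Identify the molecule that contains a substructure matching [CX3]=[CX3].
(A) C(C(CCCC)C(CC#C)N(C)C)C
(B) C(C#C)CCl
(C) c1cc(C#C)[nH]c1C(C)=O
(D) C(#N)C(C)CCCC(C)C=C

D

[CX3]=[CX3] describes a non-aromatic C=C double bond between two sp2 carbons (an alkene).
(A) has an ethynyl group (-C#CH) but the C-C bond is a triple bond, not a double bond.
(B) has an ethynyl group (-C#CH) but the C-C bond is a triple bond, not a double bond.
(C) has an ethynyl group (-C#CH) but the C-C bond is a triple bond, not a double bond.
(D) contains a vinyl group (-CH=CH2), which satisfies every atom and bond constraint.
So the answer is (D).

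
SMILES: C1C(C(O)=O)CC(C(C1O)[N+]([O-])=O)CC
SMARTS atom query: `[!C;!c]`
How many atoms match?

6

The query [!C;!c] means: neither aliphatic nor aromatic carbon — same as [!#6].
Check the 15 heavy atoms by environment: 9× C → no; 1× N (charge +1) → match; 1× O (charge -1) → match; 4× O → match.
Summing the matching environments: 1 + 1 + 4 = 6 matching atoms.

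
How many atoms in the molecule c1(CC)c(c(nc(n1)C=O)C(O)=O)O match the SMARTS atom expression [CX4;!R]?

2

The query [CX4;!R] means: aliphatic carbon with four total connections, not in a ring.
Check the 14 heavy atoms by environment: 2× n (aromatic, X2, in 6-ring) → no; 4× c (aromatic, X3, in 6-ring) → no; 2× O (X2, acyclic) → no; 2× C (X3, acyclic) → no; 2× O (X1, acyclic) → no; 2× C (X4, acyclic) → match.
That gives 2 matching atoms.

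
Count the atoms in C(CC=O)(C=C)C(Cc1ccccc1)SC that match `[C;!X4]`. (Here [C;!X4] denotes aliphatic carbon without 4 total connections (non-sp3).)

3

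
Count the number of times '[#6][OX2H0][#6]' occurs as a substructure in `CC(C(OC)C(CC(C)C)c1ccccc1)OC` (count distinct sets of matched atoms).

2

[#6][OX2H0][#6] is the SMARTS for an ether: an aliphatic oxygen bridging two carbons with no H on the oxygen.
The molecule carries 2 separate instances of a methoxy ether (-OCH3) meeting every constraint; each maps to a distinct set of atoms, giving 2 matches.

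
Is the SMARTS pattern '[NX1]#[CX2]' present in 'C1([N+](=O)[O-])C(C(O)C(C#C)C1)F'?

No

The pattern [NX1]#[CX2] describes a nitrogen triple-bonded to a two-connected carbon — a nitrile.
The closest candidate here is a nitro group (-[N+](=O)[O-]), but there is no C#N triple bond. No other fragment satisfies the full query, so there is no match.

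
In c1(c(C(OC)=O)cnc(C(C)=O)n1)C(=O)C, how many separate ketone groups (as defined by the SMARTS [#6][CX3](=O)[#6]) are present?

[#6][CX3](=O)[#6] is the SMARTS for a ketone: a carbonyl carbon (no H) flanked by two carbons.
The molecule carries 2 separate instances of an acetyl/ketone group (-C(=O)CH3) meeting every constraint; each maps to a distinct set of atoms, giving 2 matches.

2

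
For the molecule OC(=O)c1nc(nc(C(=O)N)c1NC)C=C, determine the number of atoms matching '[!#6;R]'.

Check the 16 heavy atoms by environment: 2× n (aromatic, in 6-ring) → match; 4× c (aromatic, in 6-ring) → no; 2× N (acyclic) → no; 5× C (acyclic) → no; 3× O (acyclic) → no.
That gives 2 matching atoms.

2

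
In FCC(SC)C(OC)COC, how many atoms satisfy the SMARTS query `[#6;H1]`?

2

The query [#6;H1] means: any carbon bearing exactly one hydrogen.
Check the 11 heavy atoms by environment: 2× C (H2) → no; 2× C (H1) → match; 1× F (H0) → no; 1× S (H0) → no; 3× C (H3) → no; 2× O (H0) → no.
That gives 2 matching atoms.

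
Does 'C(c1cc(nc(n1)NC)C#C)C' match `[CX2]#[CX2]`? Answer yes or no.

The pattern [CX2]#[CX2] describes a carbon-carbon triple bond — an alkyne.
The molecule carries an ethynyl group (-C#CH), whose atoms satisfy every constraint of the query, so the pattern matches.

Yes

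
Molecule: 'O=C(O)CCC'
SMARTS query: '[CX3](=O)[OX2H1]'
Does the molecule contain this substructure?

Yes

The pattern [CX3](=O)[OX2H1] describes an sp2 carbon double-bonded to O and single-bonded to an -OH oxygen — a carboxylic acid.
The molecule carries a carboxylic acid group (-C(=O)OH), whose atoms satisfy every constraint of the query, so the pattern matches.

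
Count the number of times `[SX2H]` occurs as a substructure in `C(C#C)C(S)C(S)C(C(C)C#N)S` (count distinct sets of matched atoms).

3

[SX2H] is the SMARTS for a thiol: an aliphatic sulfur with two connections, one being H.
The molecule carries 3 separate instances of a thiol (-SH) meeting every constraint; each maps to a distinct set of atoms, giving 3 matches.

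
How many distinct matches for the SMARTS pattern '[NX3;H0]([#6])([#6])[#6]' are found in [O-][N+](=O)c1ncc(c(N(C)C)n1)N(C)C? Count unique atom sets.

2

[NX3;H0]([#6])([#6])[#6] is the SMARTS for a tertiary amine: a trivalent nitrogen with no H, bonded to three carbons.
The molecule carries 2 separate instances of a dimethylamino group (-N(CH3)2) meeting every constraint; each maps to a distinct set of atoms, giving 2 matches.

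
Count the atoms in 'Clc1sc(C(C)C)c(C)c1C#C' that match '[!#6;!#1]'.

2

The query [!#6;!#1] means: not carbon and not hydrogen — any heteroatom.
Check the 12 heavy atoms by environment: 1× s (aromatic) → match; 4× c (aromatic) → no; 6× C → no; 1× Cl → match.
Summing the matching environments: 1 + 1 = 2 matching atoms.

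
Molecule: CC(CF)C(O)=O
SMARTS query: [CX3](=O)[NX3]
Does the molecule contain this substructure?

No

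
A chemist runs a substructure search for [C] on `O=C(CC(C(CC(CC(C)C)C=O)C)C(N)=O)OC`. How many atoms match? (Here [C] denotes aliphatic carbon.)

14

The query [C] means: uppercase C matches aliphatic (non-aromatic) carbon only.
Check the 19 heavy atoms by environment: 14× C → match; 4× O → no; 1× N → no.
That gives 14 matching atoms.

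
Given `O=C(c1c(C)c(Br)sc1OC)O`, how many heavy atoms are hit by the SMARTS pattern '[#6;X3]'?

5

The query [#6;X3] means: any carbon (aromatic or not) with three total connections.
Check the 12 heavy atoms by environment: 1× s (aromatic, X2) → no; 4× c (aromatic, X3) → match; 1× C (X3) → match; 1× O (X1) → no; 2× O (X2) → no; 1× Br (X1) → no; 2× C (X4) → no.
Summing the matching environments: 4 + 1 = 5 matching atoms.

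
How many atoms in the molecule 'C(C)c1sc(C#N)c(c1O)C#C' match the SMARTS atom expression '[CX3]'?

0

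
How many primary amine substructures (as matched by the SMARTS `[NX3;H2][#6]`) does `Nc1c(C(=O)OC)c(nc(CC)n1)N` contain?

2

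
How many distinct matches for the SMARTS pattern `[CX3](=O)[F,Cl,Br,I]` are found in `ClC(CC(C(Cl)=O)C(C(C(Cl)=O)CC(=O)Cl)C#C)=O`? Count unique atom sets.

4

[CX3](=O)[F,Cl,Br,I] is the SMARTS for an acyl halide: a carbonyl carbon bonded to a halogen.
The molecule carries 4 separate instances of an acyl chloride (-C(=O)Cl) meeting every constraint; each maps to a distinct set of atoms, giving 4 matches.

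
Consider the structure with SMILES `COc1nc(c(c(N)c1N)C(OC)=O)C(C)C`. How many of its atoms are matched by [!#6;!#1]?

6

The query [!#6;!#1] means: not carbon and not hydrogen — any heteroatom.
Check the 17 heavy atoms by environment: 1× n (aromatic) → match; 5× c (aromatic) → no; 3× O → match; 6× C → no; 2× N → match.
Summing the matching environments: 1 + 3 + 2 = 6 matching atoms.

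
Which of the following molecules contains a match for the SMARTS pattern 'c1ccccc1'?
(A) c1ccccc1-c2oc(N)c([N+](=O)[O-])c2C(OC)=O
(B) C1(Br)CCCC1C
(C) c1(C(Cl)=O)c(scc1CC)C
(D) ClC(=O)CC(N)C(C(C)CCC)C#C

c1ccccc1 describes six aromatic carbons in a ring (a benzene ring).
(A) contains a phenyl ring, which satisfies every atom and bond constraint.
(B) has a methyl group (-CH3) but no six-membered all-carbon aromatic ring is present.
(C) has a methyl group (-CH3) but no six-membered all-carbon aromatic ring is present.
(D) has a methyl group (-CH3) but no six-membered all-carbon aromatic ring is present.
So the answer is (A).

A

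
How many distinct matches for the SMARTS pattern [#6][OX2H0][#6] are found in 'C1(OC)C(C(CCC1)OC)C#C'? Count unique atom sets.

2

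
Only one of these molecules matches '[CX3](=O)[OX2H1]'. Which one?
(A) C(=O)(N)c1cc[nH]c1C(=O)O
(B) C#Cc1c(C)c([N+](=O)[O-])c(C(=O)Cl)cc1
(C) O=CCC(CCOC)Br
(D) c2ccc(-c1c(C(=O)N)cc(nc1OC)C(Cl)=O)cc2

[CX3](=O)[OX2H1] describes an sp2 carbon double-bonded to O and single-bonded to an -OH oxygen (a carboxylic acid).
(A) contains a carboxylic acid group (-C(=O)OH), which satisfies every atom and bond constraint.
(B) has an acyl chloride (-C(=O)Cl) but the carbonyl is bonded to Cl, not to an -OH oxygen.
(C) has an aldehyde (-CHO) but there is no singly-bonded oxygen on the carbonyl carbon.
(D) has a primary amide (-C(=O)NH2) but the carbonyl is bonded to N, not to an -OH oxygen.
So the answer is (A).

A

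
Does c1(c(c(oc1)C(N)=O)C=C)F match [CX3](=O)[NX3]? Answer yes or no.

The pattern [CX3](=O)[NX3] describes a carbonyl carbon bonded to a trivalent nitrogen — an amide.
The molecule carries a primary amide (-C(=O)NH2), whose atoms satisfy every constraint of the query, so the pattern matches.

Yes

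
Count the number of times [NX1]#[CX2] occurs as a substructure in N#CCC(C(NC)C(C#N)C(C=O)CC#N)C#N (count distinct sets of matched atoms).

4

[NX1]#[CX2] is the SMARTS for a nitrile: a nitrogen triple-bonded to a two-connected carbon.
The molecule carries 4 separate instances of a nitrile (-C#N) meeting every constraint; each maps to a distinct set of atoms, giving 4 matches.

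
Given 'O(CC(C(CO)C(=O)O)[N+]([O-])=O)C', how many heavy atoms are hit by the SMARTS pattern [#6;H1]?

2

Check the 13 heavy atoms by environment: 2× C (H2) → no; 2× C (H1) → match; 1× C (H0) → no; 3× O (H0) → no; 2× O (H1) → no; 1× N (charge +1, H0) → no; 1× O (charge -1, H0) → no; 1× C (H3) → no.
That gives 2 matching atoms.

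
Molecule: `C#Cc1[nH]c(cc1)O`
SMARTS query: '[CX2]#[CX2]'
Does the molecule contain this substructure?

Yes

The pattern [CX2]#[CX2] describes a carbon-carbon triple bond — an alkyne.
The molecule carries an ethynyl group (-C#CH), whose atoms satisfy every constraint of the query, so the pattern matches.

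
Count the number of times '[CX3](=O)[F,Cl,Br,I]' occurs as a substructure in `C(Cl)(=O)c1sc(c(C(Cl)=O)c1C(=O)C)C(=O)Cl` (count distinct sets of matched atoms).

3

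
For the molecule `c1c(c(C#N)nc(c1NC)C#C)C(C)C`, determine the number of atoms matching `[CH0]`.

Check the 15 heavy atoms by environment: 1× n (aromatic, H0) → no; 4× c (aromatic, H0) → no; 1× c (aromatic, H1) → no; 2× C (H0) → match; 2× C (H1) → no; 1× N (H0) → no; 1× N (H1) → no; 3× C (H3) → no.
That gives 2 matching atoms.

2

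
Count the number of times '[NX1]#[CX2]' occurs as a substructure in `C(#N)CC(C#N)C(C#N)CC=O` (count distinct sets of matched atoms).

3

[NX1]#[CX2] is the SMARTS for a nitrile: a nitrogen triple-bonded to a two-connected carbon.
The molecule carries 3 separate instances of a nitrile (-C#N) meeting every constraint; each maps to a distinct set of atoms, giving 3 matches.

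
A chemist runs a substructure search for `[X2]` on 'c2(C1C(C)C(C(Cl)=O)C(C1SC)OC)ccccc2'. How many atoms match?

2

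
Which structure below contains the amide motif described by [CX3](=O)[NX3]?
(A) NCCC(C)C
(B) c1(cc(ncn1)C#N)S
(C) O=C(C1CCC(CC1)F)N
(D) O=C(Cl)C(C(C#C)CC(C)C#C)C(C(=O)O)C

C

[CX3](=O)[NX3] describes a carbonyl carbon bonded to a trivalent nitrogen (an amide).
(A) has a primary amino group (-NH2) but the -NH2 is not attached to a carbonyl carbon.
(B) has a nitrile (-C#N) but the nitrile N is NX1 (triple-bonded), not NX3.
(C) contains a primary amide (-C(=O)NH2), which satisfies every atom and bond constraint.
(D) has a carboxylic acid group (-C(=O)OH) but the carbonyl is bonded to O, not to an NX3 nitrogen.
So the answer is (C).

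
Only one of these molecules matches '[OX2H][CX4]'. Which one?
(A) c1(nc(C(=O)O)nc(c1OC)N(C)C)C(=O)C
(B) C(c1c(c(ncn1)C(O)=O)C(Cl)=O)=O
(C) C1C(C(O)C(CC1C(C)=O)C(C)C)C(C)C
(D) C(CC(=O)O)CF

[OX2H][CX4] describes a hydroxyl oxygen bound to an sp3 (X4) carbon (an aliphatic alcohol).
(A) has a methoxy ether (-OCH3) but the oxygen has H0 (ether), not H1.
(B) has a carboxylic acid group (-C(=O)OH) but the -OH is on a CX3 carbonyl carbon, not a CX4 carbon.
(C) contains a hydroxyl group (-OH), which satisfies every atom and bond constraint.
(D) has a carboxylic acid group (-C(=O)OH) but the -OH is on a CX3 carbonyl carbon, not a CX4 carbon.
So the answer is (C).

C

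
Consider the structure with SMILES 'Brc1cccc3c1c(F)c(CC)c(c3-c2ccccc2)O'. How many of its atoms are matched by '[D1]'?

The query [D1] means: atom with exactly one heavy-atom neighbour (degree 1).
Check the 21 heavy atoms by environment: 8× c (aromatic, D3) → no; 8× c (aromatic, D2) → no; 1× Br (D1) → match; 1× F (D1) → match; 1× O (D1) → match; 1× C (D2) → no; 1× C (D1) → match.
Summing the matching environments: 1 + 1 + 1 + 1 = 4 matching atoms.

4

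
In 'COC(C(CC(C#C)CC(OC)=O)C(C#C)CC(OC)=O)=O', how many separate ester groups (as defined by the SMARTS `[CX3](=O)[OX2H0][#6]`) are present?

3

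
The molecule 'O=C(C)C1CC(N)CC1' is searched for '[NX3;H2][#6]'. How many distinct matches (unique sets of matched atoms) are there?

1

[NX3;H2][#6] is the SMARTS for a primary amine: a trivalent nitrogen with two H attached to carbon.
Exactly one fragment in the molecule meets all constraints, giving 1 match.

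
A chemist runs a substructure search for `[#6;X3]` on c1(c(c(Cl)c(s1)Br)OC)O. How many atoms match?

Check the 10 heavy atoms by environment: 1× s (aromatic, X2) → no; 4× c (aromatic, X3) → match; 1× Cl (X1) → no; 1× Br (X1) → no; 2× O (X2) → no; 1× C (X4) → no.
That gives 4 matching atoms.

4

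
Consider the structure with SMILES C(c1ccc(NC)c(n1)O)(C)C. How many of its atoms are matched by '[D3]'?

4

The query [D3] means: atom with exactly three heavy-atom neighbours.
Check the 12 heavy atoms by environment: 1× n (aromatic, D2) → no; 3× c (aromatic, D3) → match; 2× c (aromatic, D2) → no; 1× C (D3) → match; 3× C (D1) → no; 1× N (D2) → no; 1× O (D1) → no.
Summing the matching environments: 3 + 1 = 4 matching atoms.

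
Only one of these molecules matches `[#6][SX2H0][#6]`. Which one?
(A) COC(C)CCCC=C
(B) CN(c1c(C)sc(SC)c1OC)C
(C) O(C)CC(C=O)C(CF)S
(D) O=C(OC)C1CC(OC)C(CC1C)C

B

[#6][SX2H0][#6] describes an aliphatic sulfur bridging two carbons with no H on the sulfur (a thioether).
(A) has a methoxy ether (-OCH3) but the bridging atom is O, not S.
(B) contains a methylthio ether (-SCH3), which satisfies every atom and bond constraint.
(C) has a thiol (-SH) but the sulfur has H1, not H0 bridging two carbons.
(D) has a methoxy ether (-OCH3) but the bridging atom is O, not S.
So the answer is (B).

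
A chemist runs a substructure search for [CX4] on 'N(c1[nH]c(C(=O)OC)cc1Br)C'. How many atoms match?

2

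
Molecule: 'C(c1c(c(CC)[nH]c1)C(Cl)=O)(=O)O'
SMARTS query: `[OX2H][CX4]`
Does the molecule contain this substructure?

The pattern [OX2H][CX4] describes a hydroxyl oxygen bound to an sp3 (X4) carbon — an aliphatic alcohol.
The closest candidate here is a carboxylic acid group (-C(=O)OH), but the -OH is on a CX3 carbonyl carbon, not a CX4 carbon. No other fragment satisfies the full query, so there is no match.

No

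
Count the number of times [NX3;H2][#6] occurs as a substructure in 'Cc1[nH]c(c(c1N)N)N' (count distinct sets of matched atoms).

3

[NX3;H2][#6] is the SMARTS for a primary amine: a trivalent nitrogen with two H attached to carbon.
The molecule carries 3 separate instances of a primary amino group (-NH2) meeting every constraint; each maps to a distinct set of atoms, giving 3 matches.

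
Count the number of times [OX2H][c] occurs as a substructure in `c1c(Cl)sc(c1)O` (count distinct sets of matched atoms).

1

[OX2H][c] is the SMARTS for a phenol: a hydroxyl oxygen attached to an aromatic carbon.
Exactly one fragment in the molecule meets all constraints, giving 1 match.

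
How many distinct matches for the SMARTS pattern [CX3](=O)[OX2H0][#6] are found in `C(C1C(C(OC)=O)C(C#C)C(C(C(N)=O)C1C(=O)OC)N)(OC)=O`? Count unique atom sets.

[CX3](=O)[OX2H0][#6] is the SMARTS for an ester: a carbonyl carbon bonded to an oxygen that is itself bonded to carbon (no H on that O).
The molecule carries 3 separate instances of a methyl-ester group (-C(=O)OCH3) meeting every constraint; each maps to a distinct set of atoms, giving 3 matches.

3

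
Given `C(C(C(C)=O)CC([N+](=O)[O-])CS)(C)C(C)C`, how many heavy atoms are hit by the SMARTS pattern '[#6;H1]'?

4

The query [#6;H1] means: any carbon bearing exactly one hydrogen.
Check the 16 heavy atoms by environment: 4× C (H3) → no; 4× C (H1) → match; 2× C (H2) → no; 1× S (H1) → no; 1× N (charge +1, H0) → no; 1× O (charge -1, H0) → no; 2× O (H0) → no; 1× C (H0) → no.
That gives 4 matching atoms.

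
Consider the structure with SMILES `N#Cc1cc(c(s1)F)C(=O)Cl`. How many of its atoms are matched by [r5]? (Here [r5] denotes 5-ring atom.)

5

The query [r5] means: r5 matches atoms in a five-membered ring.
Check the 11 heavy atoms by environment: 1× s (aromatic, in 5-ring) → match; 4× c (aromatic, in 5-ring) → match; 2× C (acyclic) → no; 1× N (acyclic) → no; 1× F (acyclic) → no; 1× O (acyclic) → no; 1× Cl (acyclic) → no.
Summing the matching environments: 1 + 4 = 5 matching atoms.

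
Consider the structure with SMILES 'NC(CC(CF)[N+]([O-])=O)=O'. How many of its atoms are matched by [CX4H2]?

2

The query [CX4H2] means: sp3 carbon (X4) with exactly two hydrogens.
Check the 10 heavy atoms by environment: 2× C (H2, X4) → match; 1× C (H1, X4) → no; 1× F (H0, X1) → no; 1× N (charge +1, H0, X3) → no; 1× O (charge -1, H0, X1) → no; 2× O (H0, X1) → no; 1× C (H0, X3) → no; 1× N (H2, X3) → no.
That gives 2 matching atoms.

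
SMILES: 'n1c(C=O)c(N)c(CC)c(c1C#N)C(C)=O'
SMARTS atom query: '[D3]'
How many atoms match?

6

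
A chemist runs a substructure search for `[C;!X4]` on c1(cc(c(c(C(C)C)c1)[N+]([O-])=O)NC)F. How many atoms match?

0

The query [C;!X4] means: aliphatic carbon that does not have four total connections.
Check the 15 heavy atoms by environment: 6× c (aromatic, X3) → no; 1× F (X1) → no; 4× C (X4) → no; 1× N (X3) → no; 1× N (charge +1, X3) → no; 1× O (charge -1, X1) → no; 1× O (X1) → no.
No environment satisfies the query, so 0 matching atoms.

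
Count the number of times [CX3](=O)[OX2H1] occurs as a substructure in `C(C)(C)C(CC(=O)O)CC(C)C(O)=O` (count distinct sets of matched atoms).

2

[CX3](=O)[OX2H1] is the SMARTS for a carboxylic acid: an sp2 carbon double-bonded to O and single-bonded to an -OH oxygen.
The molecule carries 2 separate instances of a carboxylic acid group (-C(=O)OH) meeting every constraint; each maps to a distinct set of atoms, giving 2 matches.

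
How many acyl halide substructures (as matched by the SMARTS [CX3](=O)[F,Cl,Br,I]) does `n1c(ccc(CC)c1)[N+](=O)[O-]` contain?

0

[CX3](=O)[F,Cl,Br,I] is the SMARTS for an acyl halide: a carbonyl carbon bonded to a halogen.
No fragment in the molecule satisfies every constraint, giving 0 matches.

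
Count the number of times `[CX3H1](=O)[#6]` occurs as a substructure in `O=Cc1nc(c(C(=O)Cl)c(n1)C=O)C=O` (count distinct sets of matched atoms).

[CX3H1](=O)[#6] is the SMARTS for an aldehyde: an sp2 carbon with one H, double-bonded to O and single-bonded to carbon.
The molecule carries 3 separate instances of an aldehyde (-CHO) meeting every constraint; each maps to a distinct set of atoms, giving 3 matches.

3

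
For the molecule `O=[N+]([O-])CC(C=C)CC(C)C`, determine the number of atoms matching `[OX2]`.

0

The query [OX2] means: aliphatic oxygen with two total connections — ether, hydroxyl, or ester single-bond O.
Check the 11 heavy atoms by environment: 6× C (X4) → no; 1× N (charge +1, X3) → no; 1× O (charge -1, X1) → no; 1× O (X1) → no; 2× C (X3) → no.
No environment satisfies the query, so 0 matching atoms.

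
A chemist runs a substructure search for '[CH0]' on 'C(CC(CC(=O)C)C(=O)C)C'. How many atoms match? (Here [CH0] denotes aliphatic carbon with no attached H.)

The query [CH0] means: aliphatic carbon with no attached hydrogen.
Check the 11 heavy atoms by environment: 3× C (H2) → no; 1× C (H1) → no; 3× C (H3) → no; 2× C (H0) → match; 2× O (H0) → no.
That gives 2 matching atoms.

2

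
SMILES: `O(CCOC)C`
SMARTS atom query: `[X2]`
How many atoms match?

2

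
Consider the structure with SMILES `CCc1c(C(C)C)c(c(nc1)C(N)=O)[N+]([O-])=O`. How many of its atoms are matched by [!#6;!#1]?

The query [!#6;!#1] means: not carbon and not hydrogen — any heteroatom.
Check the 17 heavy atoms by environment: 1× n (aromatic) → match; 5× c (aromatic) → no; 6× C → no; 2× O → match; 1× N → match; 1× N (charge +1) → match; 1× O (charge -1) → match.
Summing the matching environments: 1 + 2 + 1 + 1 + 1 = 6 matching atoms.

6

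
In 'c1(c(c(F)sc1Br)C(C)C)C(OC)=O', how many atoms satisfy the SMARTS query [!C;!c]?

5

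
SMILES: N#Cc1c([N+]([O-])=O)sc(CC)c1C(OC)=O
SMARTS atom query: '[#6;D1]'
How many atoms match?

The query [#6;D1] means: carbon bonded to exactly one heavy atom.
Check the 16 heavy atoms by environment: 1× s (aromatic, D2) → no; 4× c (aromatic, D3) → no; 2× C (D2) → no; 1× N (D1) → no; 1× C (D3) → no; 2× O (D1) → no; 1× O (D2) → no; 2× C (D1) → match; 1× N (charge +1, D3) → no; 1× O (charge -1, D1) → no.
That gives 2 matching atoms.

2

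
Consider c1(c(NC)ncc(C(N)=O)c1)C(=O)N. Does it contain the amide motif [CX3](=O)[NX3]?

The pattern [CX3](=O)[NX3] describes a carbonyl carbon bonded to a trivalent nitrogen — an amide.
The molecule carries a primary amide (-C(=O)NH2), whose atoms satisfy every constraint of the query, so the pattern matches.

Yes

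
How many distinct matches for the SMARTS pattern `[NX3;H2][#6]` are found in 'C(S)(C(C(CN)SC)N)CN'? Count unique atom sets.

[NX3;H2][#6] is the SMARTS for a primary amine: a trivalent nitrogen with two H attached to carbon.
The molecule carries 3 separate instances of a primary amino group (-NH2) meeting every constraint; each maps to a distinct set of atoms, giving 3 matches.

3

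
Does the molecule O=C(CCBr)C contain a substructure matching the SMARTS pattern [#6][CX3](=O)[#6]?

Yes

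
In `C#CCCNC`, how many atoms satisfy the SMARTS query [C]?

The query [C] means: uppercase C matches aliphatic (non-aromatic) carbon only.
Check the 6 heavy atoms by environment: 5× C → match; 1× N → no.
That gives 5 matching atoms.

5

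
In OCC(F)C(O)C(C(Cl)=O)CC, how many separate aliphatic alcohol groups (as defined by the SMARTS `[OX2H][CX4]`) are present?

2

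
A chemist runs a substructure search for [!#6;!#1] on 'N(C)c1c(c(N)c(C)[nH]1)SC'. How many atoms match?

4

The query [!#6;!#1] means: not carbon and not hydrogen — any heteroatom.
Check the 11 heavy atoms by environment: 1× n (aromatic) → match; 4× c (aromatic) → no; 2× N → match; 3× C → no; 1× S → match.
Summing the matching environments: 1 + 2 + 1 = 4 matching atoms.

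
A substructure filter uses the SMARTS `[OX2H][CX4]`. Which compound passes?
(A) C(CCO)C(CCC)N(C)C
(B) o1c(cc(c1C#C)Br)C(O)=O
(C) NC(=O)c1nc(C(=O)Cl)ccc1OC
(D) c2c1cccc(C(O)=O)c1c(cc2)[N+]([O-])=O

A

[OX2H][CX4] describes a hydroxyl oxygen bound to an sp3 (X4) carbon (an aliphatic alcohol).
(A) contains a hydroxyl group (-OH), which satisfies every atom and bond constraint.
(B) has a carboxylic acid group (-C(=O)OH) but the -OH is on a CX3 carbonyl carbon, not a CX4 carbon.
(C) has a methoxy ether (-OCH3) but the oxygen has H0 (ether), not H1.
(D) has a carboxylic acid group (-C(=O)OH) but the -OH is on a CX3 carbonyl carbon, not a CX4 carbon.
So the answer is (A).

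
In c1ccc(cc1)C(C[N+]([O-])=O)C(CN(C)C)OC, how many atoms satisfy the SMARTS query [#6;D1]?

3

The query [#6;D1] means: carbon bonded to exactly one heavy atom.
Check the 18 heavy atoms by environment: 2× C (D2) → no; 2× C (D3) → no; 1× N (D3) → no; 3× C (D1) → match; 1× O (D2) → no; 1× c (aromatic, D3) → no; 5× c (aromatic, D2) → no; 1× N (charge +1, D3) → no; 1× O (charge -1, D1) → no; 1× O (D1) → no.
That gives 3 matching atoms.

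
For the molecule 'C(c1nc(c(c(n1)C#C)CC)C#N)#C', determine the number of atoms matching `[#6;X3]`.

4

Check the 14 heavy atoms by environment: 2× n (aromatic, X2) → no; 4× c (aromatic, X3) → match; 5× C (X2) → no; 1× N (X1) → no; 2× C (X4) → no.
That gives 4 matching atoms.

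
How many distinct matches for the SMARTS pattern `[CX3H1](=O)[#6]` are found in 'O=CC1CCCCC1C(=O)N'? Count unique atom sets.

1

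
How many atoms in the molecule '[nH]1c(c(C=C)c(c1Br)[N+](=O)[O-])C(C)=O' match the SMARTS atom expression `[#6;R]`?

4

The query [#6;R] means: carbon that is part of a ring.
Check the 14 heavy atoms by environment: 1× n (aromatic, in 5-ring) → no; 4× c (aromatic, in 5-ring) → match; 4× C (acyclic) → no; 1× N (charge +1, acyclic) → no; 1× O (charge -1, acyclic) → no; 2× O (acyclic) → no; 1× Br (acyclic) → no.
That gives 4 matching atoms.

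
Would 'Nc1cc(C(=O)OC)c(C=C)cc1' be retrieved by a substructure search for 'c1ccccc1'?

The pattern c1ccccc1 describes six aromatic carbons in a ring — a benzene ring.
The required atom environment is present in the molecule, so the pattern matches.

Yes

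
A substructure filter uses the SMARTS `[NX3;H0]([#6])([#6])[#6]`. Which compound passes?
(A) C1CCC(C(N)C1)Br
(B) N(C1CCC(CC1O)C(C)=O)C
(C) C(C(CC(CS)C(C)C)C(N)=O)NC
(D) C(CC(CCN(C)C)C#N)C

D

[NX3;H0]([#6])([#6])[#6] describes a trivalent nitrogen with no H, bonded to three carbons (a tertiary amine).
(A) has a primary amino group (-NH2) but the nitrogen has H2, not H0 with three carbons.
(B) has an N-methylamino group (-NHCH3) but the nitrogen still has one H (H1), not H0.
(C) has a primary amide (-C(=O)NH2) but the amide nitrogen has H2 and only one carbon neighbour.
(D) contains a dimethylamino group (-N(CH3)2), which satisfies every atom and bond constraint.
So the answer is (D).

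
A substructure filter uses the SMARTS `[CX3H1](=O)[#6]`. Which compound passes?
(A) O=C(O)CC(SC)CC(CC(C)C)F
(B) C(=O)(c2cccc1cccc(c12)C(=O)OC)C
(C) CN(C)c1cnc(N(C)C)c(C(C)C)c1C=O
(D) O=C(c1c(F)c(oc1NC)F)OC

C

[CX3H1](=O)[#6] describes an sp2 carbon with one H, double-bonded to O and single-bonded to carbon (an aldehyde).
(A) has a carboxylic acid group (-C(=O)OH) but the carbonyl carbon has H0 and is bonded to O, not H1.
(B) has a methyl-ester group (-C(=O)OCH3) but the carbonyl carbon has H0, not H1.
(C) contains an aldehyde (-CHO), which satisfies every atom and bond constraint.
(D) has a methyl-ester group (-C(=O)OCH3) but the carbonyl carbon has H0, not H1.
So the answer is (C).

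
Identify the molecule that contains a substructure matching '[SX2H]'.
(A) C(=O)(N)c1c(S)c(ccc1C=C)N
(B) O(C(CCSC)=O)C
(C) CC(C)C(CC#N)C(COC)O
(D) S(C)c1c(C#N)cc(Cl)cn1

A

[SX2H] describes an aliphatic sulfur with two connections, one being H (a thiol).
(A) contains a thiol (-SH), which satisfies every atom and bond constraint.
(B) has a methylthio ether (-SCH3) but the sulfur has H0 (bonded to two carbons), not H1.
(C) has a hydroxyl group (-OH) but it is an -OH, not an -SH.
(D) has a methylthio ether (-SCH3) but the sulfur has H0 (bonded to two carbons), not H1.
So the answer is (A).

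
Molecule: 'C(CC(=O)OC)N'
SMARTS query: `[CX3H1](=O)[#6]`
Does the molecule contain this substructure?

No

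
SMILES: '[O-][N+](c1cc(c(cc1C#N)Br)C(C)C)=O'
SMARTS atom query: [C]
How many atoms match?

The query [C] means: uppercase C matches aliphatic (non-aromatic) carbon only.
Check the 15 heavy atoms by environment: 6× c (aromatic) → no; 1× N (charge +1) → no; 1× O (charge -1) → no; 1× O → no; 4× C → match; 1× N → no; 1× Br → no.
That gives 4 matching atoms.

4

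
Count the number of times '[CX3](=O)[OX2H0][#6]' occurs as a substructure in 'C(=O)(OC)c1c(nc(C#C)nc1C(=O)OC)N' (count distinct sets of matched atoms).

2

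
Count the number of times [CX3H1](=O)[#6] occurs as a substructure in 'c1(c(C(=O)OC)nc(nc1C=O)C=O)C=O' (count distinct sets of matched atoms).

[CX3H1](=O)[#6] is the SMARTS for an aldehyde: an sp2 carbon with one H, double-bonded to O and single-bonded to carbon.
The molecule carries 3 separate instances of an aldehyde (-CHO) meeting every constraint; each maps to a distinct set of atoms, giving 3 matches.

3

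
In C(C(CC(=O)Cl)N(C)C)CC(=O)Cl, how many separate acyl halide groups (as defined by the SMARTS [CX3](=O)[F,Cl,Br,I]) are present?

2

[CX3](=O)[F,Cl,Br,I] is the SMARTS for an acyl halide: a carbonyl carbon bonded to a halogen.
The molecule carries 2 separate instances of an acyl chloride (-C(=O)Cl) meeting every constraint; each maps to a distinct set of atoms, giving 2 matches.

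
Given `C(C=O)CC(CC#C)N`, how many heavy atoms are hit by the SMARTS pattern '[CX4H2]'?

3

The query [CX4H2] means: sp3 carbon (X4) with exactly two hydrogens.
Check the 9 heavy atoms by environment: 3× C (H2, X4) → match; 1× C (H1, X4) → no; 1× C (H1, X3) → no; 1× O (H0, X1) → no; 1× N (H2, X3) → no; 1× C (H0, X2) → no; 1× C (H1, X2) → no.
That gives 3 matching atoms.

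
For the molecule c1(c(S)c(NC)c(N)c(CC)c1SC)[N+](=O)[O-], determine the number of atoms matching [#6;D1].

3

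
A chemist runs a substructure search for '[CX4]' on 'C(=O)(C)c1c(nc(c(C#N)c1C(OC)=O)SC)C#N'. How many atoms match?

The query [CX4] means: C with X4: aliphatic carbon with exactly 4 total connections (bonds + H).
Check the 19 heavy atoms by environment: 1× n (aromatic, X2) → no; 5× c (aromatic, X3) → no; 1× S (X2) → no; 3× C (X4) → match; 2× C (X2) → no; 2× N (X1) → no; 2× C (X3) → no; 2× O (X1) → no; 1× O (X2) → no.
That gives 3 matching atoms.

3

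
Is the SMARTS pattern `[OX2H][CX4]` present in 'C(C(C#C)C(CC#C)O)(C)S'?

The pattern [OX2H][CX4] describes a hydroxyl oxygen bound to an sp3 (X4) carbon — an aliphatic alcohol.
The molecule carries a hydroxyl group (-OH), whose atoms satisfy every constraint of the query, so the pattern matches.

Yes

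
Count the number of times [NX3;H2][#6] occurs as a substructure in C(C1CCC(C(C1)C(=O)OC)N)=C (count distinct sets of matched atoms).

1

[NX3;H2][#6] is the SMARTS for a primary amine: a trivalent nitrogen with two H attached to carbon.
Exactly one fragment in the molecule meets all constraints, giving 1 match.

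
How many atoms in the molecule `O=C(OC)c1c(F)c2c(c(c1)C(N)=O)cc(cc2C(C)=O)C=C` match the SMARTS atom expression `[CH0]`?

Check the 23 heavy atoms by environment: 7× c (aromatic, H0) → no; 3× c (aromatic, H1) → no; 1× C (H1) → no; 1× C (H2) → no; 3× C (H0) → match; 4× O (H0) → no; 2× C (H3) → no; 1× F (H0) → no; 1× N (H2) → no.
That gives 3 matching atoms.

3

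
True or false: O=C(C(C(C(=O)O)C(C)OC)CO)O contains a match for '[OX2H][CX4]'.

True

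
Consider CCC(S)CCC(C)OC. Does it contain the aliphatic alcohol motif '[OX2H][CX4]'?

No

The pattern [OX2H][CX4] describes a hydroxyl oxygen bound to an sp3 (X4) carbon — an aliphatic alcohol.
The closest candidate here is a methoxy ether (-OCH3), but the oxygen has H0 (ether), not H1. No other fragment satisfies the full query, so there is no match.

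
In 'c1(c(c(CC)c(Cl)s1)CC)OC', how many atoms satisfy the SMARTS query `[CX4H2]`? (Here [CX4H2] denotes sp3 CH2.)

2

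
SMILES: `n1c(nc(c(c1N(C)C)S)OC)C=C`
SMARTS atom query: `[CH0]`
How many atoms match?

0

The query [CH0] means: aliphatic carbon with no attached hydrogen.
Check the 14 heavy atoms by environment: 2× n (aromatic, H0) → no; 4× c (aromatic, H0) → no; 1× O (H0) → no; 3× C (H3) → no; 1× C (H1) → no; 1× C (H2) → no; 1× S (H1) → no; 1× N (H0) → no.
No environment satisfies the query, so 0 matching atoms.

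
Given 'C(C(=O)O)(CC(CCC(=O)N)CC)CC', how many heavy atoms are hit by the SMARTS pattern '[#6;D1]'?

The query [#6;D1] means: carbon bonded to exactly one heavy atom.
Check the 15 heavy atoms by environment: 5× C (D2) → no; 4× C (D3) → no; 2× C (D1) → match; 3× O (D1) → no; 1× N (D1) → no.
That gives 2 matching atoms.

2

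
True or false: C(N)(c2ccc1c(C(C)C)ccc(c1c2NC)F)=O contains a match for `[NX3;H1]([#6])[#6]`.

The pattern [NX3;H1]([#6])[#6] describes a trivalent nitrogen with one H, bonded to two carbons — a secondary amine.
The molecule carries an N-methylamino group (-NHCH3), whose atoms satisfy every constraint of the query, so the pattern matches.

True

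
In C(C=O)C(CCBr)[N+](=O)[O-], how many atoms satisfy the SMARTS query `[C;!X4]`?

1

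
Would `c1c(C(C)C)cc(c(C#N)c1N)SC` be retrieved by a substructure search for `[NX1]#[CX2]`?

Yes

The pattern [NX1]#[CX2] describes a nitrogen triple-bonded to a two-connected carbon — a nitrile.
The molecule carries a nitrile (-C#N), whose atoms satisfy every constraint of the query, so the pattern matches.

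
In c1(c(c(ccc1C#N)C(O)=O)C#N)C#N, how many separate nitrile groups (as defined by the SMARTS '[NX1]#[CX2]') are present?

3

[NX1]#[CX2] is the SMARTS for a nitrile: a nitrogen triple-bonded to a two-connected carbon.
The molecule carries 3 separate instances of a nitrile (-C#N) meeting every constraint; each maps to a distinct set of atoms, giving 3 matches.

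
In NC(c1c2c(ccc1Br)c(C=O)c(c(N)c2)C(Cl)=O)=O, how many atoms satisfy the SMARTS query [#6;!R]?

3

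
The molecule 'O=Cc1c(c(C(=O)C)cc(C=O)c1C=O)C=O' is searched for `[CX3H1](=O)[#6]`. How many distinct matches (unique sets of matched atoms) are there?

4

[CX3H1](=O)[#6] is the SMARTS for an aldehyde: an sp2 carbon with one H, double-bonded to O and single-bonded to carbon.
The molecule carries 4 separate instances of an aldehyde (-CHO) meeting every constraint; each maps to a distinct set of atoms, giving 4 matches.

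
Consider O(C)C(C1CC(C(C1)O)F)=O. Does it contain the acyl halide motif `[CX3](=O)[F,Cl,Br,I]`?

No

The pattern [CX3](=O)[F,Cl,Br,I] describes a carbonyl carbon bonded to a halogen — an acyl halide.
The closest candidate here is a methyl-ester group (-C(=O)OCH3), but the carbonyl is bonded to -O-C, not to a halogen. No other fragment satisfies the full query, so there is no match.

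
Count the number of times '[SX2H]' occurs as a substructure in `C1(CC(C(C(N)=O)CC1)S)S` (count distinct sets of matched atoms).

2

[SX2H] is the SMARTS for a thiol: an aliphatic sulfur with two connections, one being H.
The molecule carries 2 separate instances of a thiol (-SH) meeting every constraint; each maps to a distinct set of atoms, giving 2 matches.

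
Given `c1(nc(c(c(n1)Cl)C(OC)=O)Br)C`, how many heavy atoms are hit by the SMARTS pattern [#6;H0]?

5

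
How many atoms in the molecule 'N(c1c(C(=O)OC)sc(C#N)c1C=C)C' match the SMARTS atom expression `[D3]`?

5

Check the 15 heavy atoms by environment: 1× s (aromatic, D2) → no; 4× c (aromatic, D3) → match; 1× N (D2) → no; 3× C (D1) → no; 2× C (D2) → no; 1× N (D1) → no; 1× C (D3) → match; 1× O (D1) → no; 1× O (D2) → no.
Summing the matching environments: 4 + 1 = 5 matching atoms.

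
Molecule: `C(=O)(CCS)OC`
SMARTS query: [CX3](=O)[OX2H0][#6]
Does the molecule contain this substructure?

Yes

The pattern [CX3](=O)[OX2H0][#6] describes a carbonyl carbon bonded to an oxygen that is itself bonded to carbon (no H on that O) — an ester.
The molecule carries a methyl-ester group (-C(=O)OCH3), whose atoms satisfy every constraint of the query, so the pattern matches.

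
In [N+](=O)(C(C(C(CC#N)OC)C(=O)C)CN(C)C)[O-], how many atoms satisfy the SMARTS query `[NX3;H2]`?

0

The query [NX3;H2] means: aliphatic N with 3 total connections, two of them H — an -NH2 nitrogen (amine or amide).
Check the 18 heavy atoms by environment: 2× C (H2, X4) → no; 3× C (H1, X4) → no; 1× C (H0, X2) → no; 1× N (H0, X1) → no; 1× N (charge +1, H0, X3) → no; 1× O (charge -1, H0, X1) → no; 2× O (H0, X1) → no; 1× O (H0, X2) → no; 4× C (H3, X4) → no; 1× N (H0, X3) → no; 1× C (H0, X3) → no.
No environment satisfies the query, so 0 matching atoms.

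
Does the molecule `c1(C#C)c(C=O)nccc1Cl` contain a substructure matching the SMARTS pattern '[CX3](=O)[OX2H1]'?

The pattern [CX3](=O)[OX2H1] describes an sp2 carbon double-bonded to O and single-bonded to an -OH oxygen — a carboxylic acid.
The closest candidate here is an aldehyde (-CHO), but there is no singly-bonded oxygen on the carbonyl carbon. No other fragment satisfies the full query, so there is no match.

No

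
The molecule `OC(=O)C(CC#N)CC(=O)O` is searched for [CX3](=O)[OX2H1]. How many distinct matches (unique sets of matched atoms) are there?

[CX3](=O)[OX2H1] is the SMARTS for a carboxylic acid: an sp2 carbon double-bonded to O and single-bonded to an -OH oxygen.
The molecule carries 2 separate instances of a carboxylic acid group (-C(=O)OH) meeting every constraint; each maps to a distinct set of atoms, giving 2 matches.

2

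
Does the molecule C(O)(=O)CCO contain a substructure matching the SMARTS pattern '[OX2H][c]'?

No

The pattern [OX2H][c] describes a hydroxyl oxygen attached to an aromatic carbon — a phenol.
The closest candidate here is a hydroxyl group (-OH), but the -OH is on an aliphatic carbon, not an aromatic c. No other fragment satisfies the full query, so there is no match.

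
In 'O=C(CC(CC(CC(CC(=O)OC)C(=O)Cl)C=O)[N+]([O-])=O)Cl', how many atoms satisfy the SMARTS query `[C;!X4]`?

The query [C;!X4] means: aliphatic carbon that does not have four total connections.
Check the 22 heavy atoms by environment: 8× C (X4) → no; 4× C (X3) → match; 5× O (X1) → no; 1× N (charge +1, X3) → no; 1× O (charge -1, X1) → no; 2× Cl (X1) → no; 1× O (X2) → no.
That gives 4 matching atoms.

4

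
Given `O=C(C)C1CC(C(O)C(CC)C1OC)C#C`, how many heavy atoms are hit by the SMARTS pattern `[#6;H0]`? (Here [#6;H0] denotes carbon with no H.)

2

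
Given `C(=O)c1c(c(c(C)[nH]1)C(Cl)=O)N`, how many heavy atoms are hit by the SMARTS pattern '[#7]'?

2

The query [#7] means: #7 matches any nitrogen atom regardless of aromaticity.
Check the 12 heavy atoms by environment: 1× n (aromatic) → match; 4× c (aromatic) → no; 3× C → no; 2× O → no; 1× Cl → no; 1× N → match.
Summing the matching environments: 1 + 1 = 2 matching atoms.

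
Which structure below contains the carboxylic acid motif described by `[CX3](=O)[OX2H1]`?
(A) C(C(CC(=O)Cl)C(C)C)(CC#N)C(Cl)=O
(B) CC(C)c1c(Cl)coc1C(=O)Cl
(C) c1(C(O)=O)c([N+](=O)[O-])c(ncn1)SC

[CX3](=O)[OX2H1] describes an sp2 carbon double-bonded to O and single-bonded to an -OH oxygen (a carboxylic acid).
(A) has an acyl chloride (-C(=O)Cl) but the carbonyl is bonded to Cl, not to an -OH oxygen.
(B) has an acyl chloride (-C(=O)Cl) but the carbonyl is bonded to Cl, not to an -OH oxygen.
(C) contains a carboxylic acid group (-C(=O)OH), which satisfies every atom and bond constraint.
So the answer is (C).

C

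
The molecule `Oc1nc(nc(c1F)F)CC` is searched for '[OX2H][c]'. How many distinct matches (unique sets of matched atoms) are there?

[OX2H][c] is the SMARTS for a phenol: a hydroxyl oxygen attached to an aromatic carbon.
Exactly one fragment in the molecule meets all constraints, giving 1 match.

1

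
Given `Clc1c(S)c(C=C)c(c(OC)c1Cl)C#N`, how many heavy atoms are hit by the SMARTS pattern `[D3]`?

6

Check the 15 heavy atoms by environment: 6× c (aromatic, D3) → match; 1× S (D1) → no; 2× C (D2) → no; 2× C (D1) → no; 1× O (D2) → no; 2× Cl (D1) → no; 1× N (D1) → no.
That gives 6 matching atoms.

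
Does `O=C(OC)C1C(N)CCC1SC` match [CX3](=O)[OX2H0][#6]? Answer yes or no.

Yes

The pattern [CX3](=O)[OX2H0][#6] describes a carbonyl carbon bonded to an oxygen that is itself bonded to carbon (no H on that O) — an ester.
The molecule carries a methyl-ester group (-C(=O)OCH3), whose atoms satisfy every constraint of the query, so the pattern matches.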